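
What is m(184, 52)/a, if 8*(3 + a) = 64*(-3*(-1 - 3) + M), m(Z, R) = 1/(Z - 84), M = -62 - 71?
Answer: -1/97100 ≈ -1.0299e-5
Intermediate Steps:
M = -133
m(Z, R) = 1/(-84 + Z)
a = -971 (a = -3 + (64*(-3*(-1 - 3) - 133))/8 = -3 + (64*(-3*(-4) - 133))/8 = -3 + (64*(12 - 133))/8 = -3 + (64*(-121))/8 = -3 + (⅛)*(-7744) = -3 - 968 = -971)
m(184, 52)/a = 1/((-84 + 184)*(-971)) = -1/971/100 = (1/100)*(-1/971) = -1/97100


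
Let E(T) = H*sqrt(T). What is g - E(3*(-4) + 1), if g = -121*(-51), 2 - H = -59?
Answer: 6171 - 61*I*sqrt(11) ≈ 6171.0 - 202.31*I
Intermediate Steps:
H = 61 (H = 2 - 1*(-59) = 2 + 59 = 61)
E(T) = 61*sqrt(T)
g = 6171
g - E(3*(-4) + 1) = 6171 - 61*sqrt(3*(-4) + 1) = 6171 - 61*sqrt(-12 + 1) = 6171 - 61*sqrt(-11) = 6171 - 61*I*sqrt(11)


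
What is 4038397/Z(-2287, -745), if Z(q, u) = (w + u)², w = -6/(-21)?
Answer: 197881453/27175369 ≈ 7.2816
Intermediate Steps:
w = 2/7 (w = -6*(-1/21) = 2/7 ≈ 0.28571)
Z(q, u) = (2/7 + u)²
4038397/Z(-2287, -745) = 4038397/(((2 + 7*(-745))²/49)) = 4038397/(((2 - 5215)²/49)) = 4038397/(((1/49)*(-5213)²)) = 4038397/(((1/49)*27175369)) = 4038397/(27175369/49) = 4038397*(49/27175369) = 197881453/27175369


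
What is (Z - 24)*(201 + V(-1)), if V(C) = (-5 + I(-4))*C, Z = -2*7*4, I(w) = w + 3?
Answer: -16560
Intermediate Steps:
I(w) = 3 + w
Z = -56 (Z = -14*4 = -56)
V(C) = -6*C (V(C) = (-5 + (3 - 4))*C = (-5 - 1)*C = -6*C)
(Z - 24)*(201 + V(-1)) = (-56 - 24)*(201 - 6*(-1)) = -80*(201 + 6) = -80*207 = -16560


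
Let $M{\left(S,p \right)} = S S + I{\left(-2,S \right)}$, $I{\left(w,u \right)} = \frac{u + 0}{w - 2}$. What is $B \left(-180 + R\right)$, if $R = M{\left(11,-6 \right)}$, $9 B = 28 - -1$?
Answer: $- \frac{7163}{36} \approx -198.97$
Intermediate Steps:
$I{\left(w,u \right)} = \frac{u}{-2 + w}$
$M{\left(S,p \right)} = S^{2} - \frac{S}{4}$ ($M{\left(S,p \right)} = S S + \frac{S}{-2 - 2} = S^{2} + \frac{S}{-4} = S^{2} + S \left(- \frac{1}{4}\right) = S^{2} - \frac{S}{4}$)
$B = \frac{29}{9}$ ($B = \frac{28 - -1}{9} = \frac{28 + 1}{9} = \frac{1}{9} \cdot 29 = \frac{29}{9} \approx 3.2222$)
$R = \frac{473}{4}$ ($R = 11 \left(- \frac{1}{4} + 11\right) = 11 \cdot \frac{43}{4} = \frac{473}{4} \approx 118.25$)
$B \left(-180 + R\right) = \frac{29 \left(-180 + \frac{473}{4}\right)}{9} = \frac{29}{9} \left(- \frac{247}{4}\right) = - \frac{7163}{36}$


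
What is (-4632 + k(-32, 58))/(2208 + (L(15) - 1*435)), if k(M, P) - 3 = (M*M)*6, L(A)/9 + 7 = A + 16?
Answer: 505/663 ≈ 0.76169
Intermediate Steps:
L(A) = 81 + 9*A (L(A) = -63 + 9*(A + 16) = -63 + 9*(16 + A) = -63 + (144 + 9*A) = 81 + 9*A)
k(M, P) = 3 + 6*M² (k(M, P) = 3 + (M*M)*6 = 3 + M²*6 = 3 + 6*M²)
(-4632 + k(-32, 58))/(2208 + (L(15) - 1*435)) = (-4632 + (3 + 6*(-32)²))/(2208 + ((81 + 9*15) - 1*435)) = (-4632 + (3 + 6*1024))/(2208 + ((81 + 135) - 435)) = (-4632 + (3 + 6144))/(2208 + (216 - 435)) = (-4632 + 6147)/(2208 - 219) = 1515/1989 = 1515*(1/1989) = 505/663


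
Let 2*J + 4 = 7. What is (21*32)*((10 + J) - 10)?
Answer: 1008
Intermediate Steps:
J = 3/2 (J = -2 + (½)*7 = -2 + 7/2 = 3/2 ≈ 1.5000)
(21*32)*((10 + J) - 10) = (21*32)*((10 + 3/2) - 10) = 672*(23/2 - 10) = 672*(3/2) = 1008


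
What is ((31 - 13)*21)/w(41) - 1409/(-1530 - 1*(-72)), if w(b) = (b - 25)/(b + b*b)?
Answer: 118632259/2916 ≈ 40683.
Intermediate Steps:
w(b) = (-25 + b)/(b + b²)
((31 - 13)*21)/w(41) - 1409/(-1530 - 1*(-72)) = ((31 - 13)*21)/(((-25 + 41)/(41*(1 + 41)))) - 1409/(-1530 - 1*(-72)) = (18*21)/(((1/41)*16/42)) - 1409/(-1530 + 72) = 378/(((1/41)*(1/42)*16)) - 1409/(-1458) = 378/(8/861) - 1409*(-1/1458) = 378*(861/8) + 1409/1458 = 162729/4 + 1409/1458 = 118632259/2916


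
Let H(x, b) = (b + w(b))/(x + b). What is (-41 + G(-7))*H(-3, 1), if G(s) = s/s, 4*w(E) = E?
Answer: 25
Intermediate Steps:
w(E) = E/4
G(s) = 1
H(x, b) = 5*b/(4*(b + x)) (H(x, b) = (b + b/4)/(x + b) = (5*b/4)/(b + x) = 5*b/(4*(b + x)))
(-41 + G(-7))*H(-3, 1) = (-41 + 1)*((5/4)*1/(1 - 3)) = -50/(-2) = -50*(-1)/2 = -40*(-5/8) = 25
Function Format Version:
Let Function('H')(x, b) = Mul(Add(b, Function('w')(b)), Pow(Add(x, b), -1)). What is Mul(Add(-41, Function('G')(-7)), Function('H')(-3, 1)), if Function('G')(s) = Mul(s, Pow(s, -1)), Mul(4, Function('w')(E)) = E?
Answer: 25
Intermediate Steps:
Function('w')(E) = Mul(Rational(1, 4), E)
Function('G')(s) = 1
Function('H')(x, b) = Mul(Rational(5, 4), b, Pow(Add(b, x), -1)) (Function('H')(x, b) = Mul(Add(b, Mul(Rational(1, 4), b)), Pow(Add(x, b), -1)) = Mul(Mul(Rational(5, 4), b), Pow(Add(b, x), -1)) = Mul(Rational(5, 4), b, Pow(Add(b, x), -1)))
Mul(Add(-41, Function('G')(-7)), Function('H')(-3, 1)) = Mul(Add(-41, 1), Mul(Rational(5, 4), 1, Pow(Add(1, -3), -1))) = Mul(-40, Mul(Rational(5, 4), 1, Pow(-2, -1))) = Mul(-40, Mul(Rational(5, 4), 1, Rational(-1, 2))) = Mul(-40, Rational(-5, 8)) = 25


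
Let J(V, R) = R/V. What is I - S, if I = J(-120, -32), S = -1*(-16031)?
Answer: -240461/15 ≈ -16031.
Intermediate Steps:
S = 16031
I = 4/15 (I = -32/(-120) = -32*(-1/120) = 4/15 ≈ 0.26667)
I - S = 4/15 - 1*16031 = 4/15 - 16031 = -240461/15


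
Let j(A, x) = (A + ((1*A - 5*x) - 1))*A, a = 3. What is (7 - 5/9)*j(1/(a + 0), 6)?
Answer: -5278/81 ≈ -65.161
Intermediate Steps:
j(A, x) = A*(-1 - 5*x + 2*A) (j(A, x) = (A + ((A - 5*x) - 1))*A = (A + (-1 + A - 5*x))*A = (-1 - 5*x + 2*A)*A = A*(-1 - 5*x + 2*A))
(7 - 5/9)*j(1/(a + 0), 6) = (7 - 5/9)*((-1 - 5*6 + 2/(3 + 0))/(3 + 0)) = (7 - 5*⅑)*((-1 - 30 + 2/3)/3) = (7 - 5/9)*((-1 - 30 + 2*(⅓))/3) = 58*((-1 - 30 + ⅔)/3)/9 = 58*((⅓)*(-91/3))/9 = (58/9)*(-91/9) = -5278/81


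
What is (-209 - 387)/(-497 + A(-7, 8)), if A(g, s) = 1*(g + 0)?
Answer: 149/126 ≈ 1.1825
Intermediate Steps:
A(g, s) = g (A(g, s) = 1*g = g)
(-209 - 387)/(-497 + A(-7, 8)) = (-209 - 387)/(-497 - 7) = -596/(-504) = -596*(-1/504) = 149/126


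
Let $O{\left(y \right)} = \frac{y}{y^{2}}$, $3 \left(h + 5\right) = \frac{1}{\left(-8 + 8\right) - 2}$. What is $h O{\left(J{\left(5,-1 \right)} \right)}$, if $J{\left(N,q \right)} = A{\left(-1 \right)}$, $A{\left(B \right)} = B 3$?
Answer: $\frac{31}{18} \approx 1.7222$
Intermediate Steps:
$A{\left(B \right)} = 3 B$
$J{\left(N,q \right)} = -3$ ($J{\left(N,q \right)} = 3 \left(-1\right) = -3$)
$h = - \frac{31}{6}$ ($h = -5 + \frac{1}{3 \left(\left(-8 + 8\right) - 2\right)} = -5 + \frac{1}{3 \left(0 - 2\right)} = -5 + \frac{1}{3 \left(-2\right)} = -5 + \frac{1}{3} \left(- \frac{1}{2}\right) = -5 - \frac{1}{6} = - \frac{31}{6} \approx -5.1667$)
$O{\left(y \right)} = \frac{1}{y}$ ($O{\left(y \right)} = \frac{y}{y^{2}} = \frac{1}{y}$)
$h O{\left(J{\left(5,-1 \right)} \right)} = - \frac{31}{6 \left(-3\right)} = \left(- \frac{31}{6}\right) \left(- \frac{1}{3}\right) = \frac{31}{18}$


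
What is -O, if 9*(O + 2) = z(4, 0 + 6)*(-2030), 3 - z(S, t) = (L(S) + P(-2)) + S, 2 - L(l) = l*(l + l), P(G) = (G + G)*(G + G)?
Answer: 26408/9 ≈ 2934.2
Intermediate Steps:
P(G) = 4*G**2 (P(G) = (2*G)*(2*G) = 4*G**2)
L(l) = 2 - 2*l**2 (L(l) = 2 - l*(l + l) = 2 - l*2*l = 2 - 2*l**2)
z(S, t) = -15 - S + 2*S**2 (z(S, t) = 3 - (((2 - 2*S**2) + 4*(-2)**2) + S) = 3 - (((2 - 2*S**2) + 4*4) + S) = 3 - (((2 - 2*S**2) + 16) + S) = 3 - ((18 - 2*S**2) + S) = 3 - (18 + S - 2*S**2) = 3 + (-18 - S + 2*S**2) = -15 - S + 2*S**2)
O = -26408/9 (O = -2 + ((-15 - 1*4 + 2*4**2)*(-2030))/9 = -2 + ((-15 - 4 + 2*16)*(-2030))/9 = -2 + ((-15 - 4 + 32)*(-2030))/9 = -2 + (13*(-2030))/9 = -2 + (1/9)*(-26390) = -2 - 26390/9 = -26408/9 ≈ -2934.2)
-O = -1*(-26408/9) = 26408/9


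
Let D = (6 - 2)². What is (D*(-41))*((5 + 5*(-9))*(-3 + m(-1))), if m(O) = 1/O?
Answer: -104960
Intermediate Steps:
D = 16 (D = 4² = 16)
m(O) = 1/O
(D*(-41))*((5 + 5*(-9))*(-3 + m(-1))) = (16*(-41))*((5 + 5*(-9))*(-3 + 1/(-1))) = -656*(5 - 45)*(-3 - 1) = -(-26240)*(-4) = -656*160 = -104960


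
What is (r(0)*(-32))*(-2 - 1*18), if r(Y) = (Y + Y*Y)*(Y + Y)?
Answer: 0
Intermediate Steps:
r(Y) = 2*Y*(Y + Y**2) (r(Y) = (Y + Y**2)*(2*Y) = 2*Y*(Y + Y**2))
(r(0)*(-32))*(-2 - 1*18) = ((2*0**2*(1 + 0))*(-32))*(-2 - 1*18) = ((2*0*1)*(-32))*(-2 - 18) = (0*(-32))*(-20) = 0*(-20) = 0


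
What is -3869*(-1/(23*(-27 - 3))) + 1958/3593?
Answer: -12550297/2479170 ≈ -5.0623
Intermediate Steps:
-3869*(-1/(23*(-27 - 3))) + 1958/3593 = -3869/((-30*(-23))) + 1958*(1/3593) = -3869/690 + 1958/3593 = -12550297/2479170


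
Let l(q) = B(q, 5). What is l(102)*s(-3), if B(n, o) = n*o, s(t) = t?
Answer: -1530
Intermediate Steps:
l(q) = 5*q (l(q) = q*5 = 5*q)
l(102)*s(-3) = (5*102)*(-3) = 510*(-3) = -1530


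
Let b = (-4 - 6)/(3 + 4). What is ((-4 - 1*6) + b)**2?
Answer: 6400/49 ≈ 130.61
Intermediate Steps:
b = -10/7 ≈ -1.4286
((-4 - 1*6) + b)**2 = ((-4 - 1*6) - 10/7)**2 = ((-4 - 6) - 10/7)**2 = (-10 - 10/7)**2 = (-80/7)**2 = 6400/49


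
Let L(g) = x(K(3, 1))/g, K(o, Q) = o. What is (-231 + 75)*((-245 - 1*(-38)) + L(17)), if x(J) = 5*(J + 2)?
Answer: 545064/17 ≈ 32063.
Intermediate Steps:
x(J) = 10 + 5*J (x(J) = 5*(2 + J) = 10 + 5*J)
L(g) = 25/g (L(g) = (10 + 5*3)/g = (10 + 15)/g = 25/g)
(-231 + 75)*((-245 - 1*(-38)) + L(17)) = (-231 + 75)*((-245 - 1*(-38)) + 25/17) = -156*((-245 + 38) + 25*(1/17)) = -156*(-207 + 25/17) = -156*(-3494/17) = 545064/17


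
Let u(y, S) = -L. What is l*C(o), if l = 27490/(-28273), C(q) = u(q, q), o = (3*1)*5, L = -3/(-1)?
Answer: 82470/28273 ≈ 2.9169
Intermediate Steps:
L = 3 (L = -3*(-1) = 3)
u(y, S) = -3 (u(y, S) = -1*3 = -3)
o = 15 (o = 3*5 = 15)
C(q) = -3
l = -27490/28273 (l = 27490*(-1/28273) = -27490/28273 ≈ -0.97231)
l*C(o) = -27490/28273*(-3) = 82470/28273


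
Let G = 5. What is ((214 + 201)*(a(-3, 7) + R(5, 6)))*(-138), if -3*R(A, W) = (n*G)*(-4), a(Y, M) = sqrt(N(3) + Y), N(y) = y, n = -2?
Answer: 763600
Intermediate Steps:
a(Y, M) = sqrt(3 + Y)
R(A, W) = -40/3 (R(A, W) = -(-2*5)*(-4)/3 = -(-10)*(-4)/3 = -1/3*40 = -40/3)
((214 + 201)*(a(-3, 7) + R(5, 6)))*(-138) = ((214 + 201)*(sqrt(3 - 3) - 40/3))*(-138) = (415*(sqrt(0) - 40/3))*(-138) = (415*(0 - 40/3))*(-138) = (415*(-40/3))*(-138) = -16600/3*(-138) = 763600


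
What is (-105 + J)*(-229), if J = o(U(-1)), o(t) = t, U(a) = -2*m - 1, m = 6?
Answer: 27022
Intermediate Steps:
U(a) = -13 (U(a) = -2*6 - 1 = -12 - 1 = -13)
J = -13
(-105 + J)*(-229) = (-105 - 13)*(-229) = -118*(-229) = 27022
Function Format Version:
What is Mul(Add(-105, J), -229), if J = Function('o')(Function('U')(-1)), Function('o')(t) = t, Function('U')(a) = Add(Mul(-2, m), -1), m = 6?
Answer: 27022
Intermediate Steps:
Function('U')(a) = -13 (Function('U')(a) = Add(Mul(-2, 6), -1) = Add(-12, -1) = -13)
J = -13
Mul(Add(-105, J), -229) = Mul(Add(-105, -13), -229) = Mul(-118, -229) = 27022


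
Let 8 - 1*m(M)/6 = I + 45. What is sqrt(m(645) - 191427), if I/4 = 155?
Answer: I*sqrt(195369) ≈ 442.01*I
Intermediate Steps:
I = 620 (I = 4*155 = 620)
m(M) = -3942 (m(M) = 48 - 6*(620 + 45) = 48 - 6*665 = 48 - 3990 = -3942)
sqrt(m(645) - 191427) = sqrt(-3942 - 191427) = sqrt(-195369) = I*sqrt(195369)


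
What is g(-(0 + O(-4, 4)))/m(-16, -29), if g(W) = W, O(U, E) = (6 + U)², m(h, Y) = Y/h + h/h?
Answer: -64/45 ≈ -1.4222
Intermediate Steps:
m(h, Y) = 1 + Y/h (m(h, Y) = Y/h + 1 = 1 + Y/h)
g(-(0 + O(-4, 4)))/m(-16, -29) = (-(0 + (6 - 4)²))/(((-29 - 16)/(-16))) = (-(0 + 2²))/((-1/16*(-45))) = (-(0 + 4))/(45/16) = -1*4*(16/45) = -4*16/45 = -64/45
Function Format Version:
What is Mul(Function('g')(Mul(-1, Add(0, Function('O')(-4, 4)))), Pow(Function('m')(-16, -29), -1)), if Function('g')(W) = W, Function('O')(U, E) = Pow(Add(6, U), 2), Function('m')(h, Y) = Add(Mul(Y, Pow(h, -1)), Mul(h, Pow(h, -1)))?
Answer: Rational(-64, 45) ≈ -1.4222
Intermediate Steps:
Function('m')(h, Y) = Add(1, Mul(Y, Pow(h, -1))) (Function('m')(h, Y) = Add(Mul(Y, Pow(h, -1)), 1) = Add(1, Mul(Y, Pow(h, -1))))
Mul(Function('g')(Mul(-1, Add(0, Function('O')(-4, 4)))), Pow(Function('m')(-16, -29), -1)) = Mul(Mul(-1, Add(0, Pow(Add(6, -4), 2))), Pow(Mul(Pow(-16, -1), Add(-29, -16)), -1)) = Mul(Mul(-1, Add(0, Pow(2, 2))), Pow(Mul(Rational(-1, 16), -45), -1)) = Mul(Mul(-1, Add(0, 4)), Pow(Rational(45, 16), -1)) = Mul(Mul(-1, 4), Rational(16, 45)) = Mul(-4, Rational(16, 45)) = Rational(-64, 45)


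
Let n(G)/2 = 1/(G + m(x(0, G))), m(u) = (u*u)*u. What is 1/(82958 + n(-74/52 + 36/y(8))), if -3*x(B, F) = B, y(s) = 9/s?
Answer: 795/65951662 ≈ 1.2054e-5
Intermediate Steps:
x(B, F) = -B/3
m(u) = u³ (m(u) = u²*u = u³)
n(G) = 2/G (n(G) = 2/(G + (-⅓*0)³) = 2/(G + 0³) = 2/(G + 0) = 2/G)
1/(82958 + n(-74/52 + 36/y(8))) = 1/(82958 + 2/(-74/52 + 36/((9/8)))) = 1/(82958 + 2/(-74*1/52 + 36/((9*(⅛))))) = 1/(82958 + 2/(-37/26 + 36/(9/8))) = 1/(82958 + 2/(-37/26 + 36*(8/9))) = 1/(82958 + 2/(-37/26 + 32)) = 1/(82958 + 2/(795/26)) = 1/(82958 + 2*(26/795)) = 1/(82958 + 52/795) = 1/(65951662/795) = 795/65951662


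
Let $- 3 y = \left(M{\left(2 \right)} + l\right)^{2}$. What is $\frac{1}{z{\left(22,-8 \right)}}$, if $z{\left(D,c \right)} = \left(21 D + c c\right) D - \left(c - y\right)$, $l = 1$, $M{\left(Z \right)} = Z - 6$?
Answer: $\frac{1}{11577} \approx 8.6378 \cdot 10^{-5}$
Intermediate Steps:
$M{\left(Z \right)} = -6 + Z$ ($M{\left(Z \right)} = Z - 6 = -6 + Z$)
$y = -3$ ($y = - \frac{\left(\left(-6 + 2\right) + 1\right)^{2}}{3} = - \frac{\left(-4 + 1\right)^{2}}{3} = - \frac{\left(-3\right)^{2}}{3} = \left(- \frac{1}{3}\right) 9 = -3$)
$z{\left(D,c \right)} = -3 - c + D \left(c^{2} + 21 D\right)$ ($z{\left(D,c \right)} = \left(21 D + c c\right) D - \left(3 + c\right) = \left(21 D + c^{2}\right) D - \left(3 + c\right) = \left(c^{2} + 21 D\right) D - \left(3 + c\right) = D \left(c^{2} + 21 D\right) - \left(3 + c\right) = -3 - c + D \left(c^{2} + 21 D\right)$)
$\frac{1}{z{\left(22,-8 \right)}} = \frac{1}{-3 - -8 + 21 \cdot 22^{2} + 22 \left(-8\right)^{2}} = \frac{1}{-3 + 8 + 21 \cdot 484 + 22 \cdot 64} = \frac{1}{-3 + 8 + 10164 + 1408} = \frac{1}{11577}$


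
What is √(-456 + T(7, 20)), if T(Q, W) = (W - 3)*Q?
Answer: I*√337 ≈ 18.358*I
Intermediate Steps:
T(Q, W) = Q*(-3 + W) (T(Q, W) = (-3 + W)*Q = Q*(-3 + W))
√(-456 + T(7, 20)) = √(-456 + 7*(-3 + 20)) = √(-456 + 7*17) = √(-456 + 119) = √(-337) = I*√337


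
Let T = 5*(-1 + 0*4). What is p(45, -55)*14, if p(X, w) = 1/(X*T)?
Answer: -14/225 ≈ -0.062222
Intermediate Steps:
T = -5 (T = 5*(-1 + 0) = 5*(-1) = -5)
p(X, w) = -1/(5*X) (p(X, w) = 1/(X*(-5)) = -⅕/X = -1/(5*X))
p(45, -55)*14 = -⅕/45*14 = -⅕*1/45*14 = -1/225*14 = -14/225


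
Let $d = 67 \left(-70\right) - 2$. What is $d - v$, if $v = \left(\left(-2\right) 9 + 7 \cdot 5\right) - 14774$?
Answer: $10065$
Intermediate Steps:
$v = -14757$ ($v = \left(-18 + 35\right) - 14774 = 17 - 14774 = -14757$)
$d = -4692$ ($d = -4690 - 2 = -4692$)
$d - v = -4692 - -14757 = -4692 + 14757 = 10065$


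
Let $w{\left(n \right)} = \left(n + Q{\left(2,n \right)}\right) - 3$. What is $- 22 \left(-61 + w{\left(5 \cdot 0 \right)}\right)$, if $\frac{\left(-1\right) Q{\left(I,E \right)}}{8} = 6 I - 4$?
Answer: $2816$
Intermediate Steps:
$Q{\left(I,E \right)} = 32 - 48 I$ ($Q{\left(I,E \right)} = - 8 \left(6 I - 4\right) = - 8 \left(-4 + 6 I\right) = 32 - 48 I$)
$w{\left(n \right)} = -67 + n$ ($w{\left(n \right)} = \left(n + \left(32 - 96\right)\right) - 3 = \left(n - 64\right) - 3 = \left(-64 + n\right) - 3 = -67 + n$)
$- 22 \left(-61 + w{\left(5 \cdot 0 \right)}\right) = - 22 \left(-61 + \left(-67 + 5 \cdot 0\right)\right) = - 22 \left(-61 + \left(-67 + 0\right)\right) = - 22 \left(-61 - 67\right) = \left(-22\right) \left(-128\right) = 2816$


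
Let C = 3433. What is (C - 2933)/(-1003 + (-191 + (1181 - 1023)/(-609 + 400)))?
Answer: -26125/62426 ≈ -0.41850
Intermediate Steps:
(C - 2933)/(-1003 + (-191 + (1181 - 1023)/(-609 + 400))) = (3433 - 2933)/(-1003 + (-191 + (1181 - 1023)/(-609 + 400))) = 500/(-1003 + (-191 + 158/(-209))) = 500/(-1003 + (-191 + 158*(-1/209))) = 500/(-1003 + (-191 - 158/209)) = 500/(-1003 - 40077/209) = 500/(-249704/209) = 500*(-209/249704) = -26125/62426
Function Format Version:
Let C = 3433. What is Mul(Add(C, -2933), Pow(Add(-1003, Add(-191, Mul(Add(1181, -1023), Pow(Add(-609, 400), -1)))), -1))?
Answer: Rational(-26125, 62426) ≈ -0.41850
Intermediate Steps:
Mul(Add(C, -2933), Pow(Add(-1003, Add(-191, Mul(Add(1181, -1023), Pow(Add(-609, 400), -1)))), -1)) = Mul(Add(3433, -2933), Pow(Add(-1003, Add(-191, Mul(Add(1181, -1023), Pow(Add(-609, 400), -1)))), -1)) = Mul(500, Pow(Add(-1003, Add(-191, Mul(158, Pow(-209, -1)))), -1)) = Mul(500, Pow(Add(-1003, Add(-191, Mul(158, Rational(-1, 209)))), -1)) = Mul(500, Pow(Add(-1003, Add(-191, Rational(-158, 209))), -1)) = Mul(500, Pow(Add(-1003, Rational(-40077, 209)), -1)) = Mul(500, Pow(Rational(-249704, 209), -1)) = Mul(500, Rational(-209, 249704)) = Rational(-26125, 62426)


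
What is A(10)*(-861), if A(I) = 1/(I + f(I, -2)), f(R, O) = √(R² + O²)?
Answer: 4305/2 - 861*√26/2 ≈ -42.628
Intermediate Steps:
f(R, O) = √(O² + R²)
A(I) = 1/(I + √(4 + I²)) (A(I) = 1/(I + √((-2)² + I²)) = 1/(I + √(4 + I²)))
A(10)*(-861) = -861/(10 + √(4 + 10²)) = -861/(10 + √(4 + 100)) = -861/(10 + √104) = -861/(10 + 2*√26)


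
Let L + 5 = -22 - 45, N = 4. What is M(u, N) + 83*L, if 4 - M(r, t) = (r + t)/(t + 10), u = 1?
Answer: -83613/14 ≈ -5972.4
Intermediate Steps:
L = -72 (L = -5 + (-22 - 45) = -5 - 67 = -72)
M(r, t) = 4 - (r + t)/(10 + t) (M(r, t) = 4 - (r + t)/(t + 10) = 4 - (r + t)/(10 + t))
M(u, N) + 83*L = (40 - 1*1 + 3*4)/(10 + 4) + 83*(-72) = (40 - 1 + 12)/14 - 5976 = (1/14)*51 - 5976 = 51/14 - 5976 = -83613/14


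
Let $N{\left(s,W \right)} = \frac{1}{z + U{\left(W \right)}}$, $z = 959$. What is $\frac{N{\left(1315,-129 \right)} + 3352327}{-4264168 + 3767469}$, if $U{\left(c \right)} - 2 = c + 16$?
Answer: $- \frac{406110471}{60171536} \approx -6.7492$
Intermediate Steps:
$U{\left(c \right)} = 18 + c$ ($U{\left(c \right)} = 2 + \left(c + 16\right) = 2 + \left(16 + c\right) = 18 + c$)
$N{\left(s,W \right)} = \frac{1}{977 + W}$ ($N{\left(s,W \right)} = \frac{1}{959 + \left(18 + W\right)} = \frac{1}{977 + W}$)
$\frac{N{\left(1315,-129 \right)} + 3352327}{-4264168 + 3767469} = \frac{\frac{1}{977 - 129} + 3352327}{-4264168 + 3767469} = \frac{\frac{1}{848} + 3352327}{-496699} = \left(\frac{1}{848} + 3352327\right) \left(- \frac{1}{496699}\right) = \frac{2842773297}{848} \left(- \frac{1}{496699}\right) = - \frac{406110471}{60171536}$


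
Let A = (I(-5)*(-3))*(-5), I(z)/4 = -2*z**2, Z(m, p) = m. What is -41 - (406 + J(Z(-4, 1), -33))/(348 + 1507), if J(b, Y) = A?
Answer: -73461/1855 ≈ -39.602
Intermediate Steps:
I(z) = -8*z**2 (I(z) = 4*(-2*z**2) = -8*z**2)
A = -3000 (A = (-8*(-5)**2*(-3))*(-5) = (-8*25*(-3))*(-5) = -200*(-3)*(-5) = 600*(-5) = -3000)
J(b, Y) = -3000
-41 - (406 + J(Z(-4, 1), -33))/(348 + 1507) = -41 - (406 - 3000)/(348 + 1507) = -41 - (-2594)/1855 = -41 - 1*(-2594/1855) = -41 + 2594/1855 = -73461/1855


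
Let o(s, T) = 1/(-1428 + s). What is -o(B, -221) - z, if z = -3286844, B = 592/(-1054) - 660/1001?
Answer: 225284074252245/68541152 ≈ 3.2868e+6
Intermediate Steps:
B = -58556/47957 (B = 592*(-1/1054) - 660*1/1001 = -296/527 - 60/91 = -58556/47957 ≈ -1.2210)
-o(B, -221) - z = -1/(-1428 - 58556/47957) - 1*(-3286844) = -1/(-68541152/47957) + 3286844 = -1*(-47957/68541152) + 3286844 = 47957/68541152 + 3286844 = 225284074252245/68541152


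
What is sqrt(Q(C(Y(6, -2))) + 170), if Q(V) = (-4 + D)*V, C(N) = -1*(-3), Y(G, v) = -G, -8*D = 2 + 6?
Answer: sqrt(155) ≈ 12.450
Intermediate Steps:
D = -1 (D = -(2 + 6)/8 = -1/8*8 = -1)
C(N) = 3
Q(V) = -5*V (Q(V) = (-4 - 1)*V = -5*V)
sqrt(Q(C(Y(6, -2))) + 170) = sqrt(-5*3 + 170) = sqrt(-15 + 170) = sqrt(155)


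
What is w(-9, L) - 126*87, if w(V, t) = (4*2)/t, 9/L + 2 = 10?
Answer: -98594/9 ≈ -10955.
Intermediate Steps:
L = 9/8 (L = 9/(-2 + 10) = 9/8 ≈ 1.1250)
w(V, t) = 8/t
w(-9, L) - 126*87 = 8/(9/8) - 126*87 = 8*(8/9) - 10962 = 64/9 - 10962 = -98594/9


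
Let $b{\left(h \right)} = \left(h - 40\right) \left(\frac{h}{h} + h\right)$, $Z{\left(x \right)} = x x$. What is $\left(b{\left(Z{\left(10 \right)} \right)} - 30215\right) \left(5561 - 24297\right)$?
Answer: $452568080$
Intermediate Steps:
$Z{\left(x \right)} = x^{2}$
$b{\left(h \right)} = \left(1 + h\right) \left(-40 + h\right)$ ($b{\left(h \right)} = \left(-40 + h\right) \left(1 + h\right) = \left(1 + h\right) \left(-40 + h\right)$)
$\left(b{\left(Z{\left(10 \right)} \right)} - 30215\right) \left(5561 - 24297\right) = \left(\left(-40 + \left(10^{2}\right)^{2} - 39 \cdot 10^{2}\right) - 30215\right) \left(5561 - 24297\right) = \left(\left(-40 + 100^{2} - 3900\right) - 30215\right) \left(-18736\right) = \left(\left(-40 + 10000 - 3900\right) - 30215\right) \left(-18736\right) = \left(6060 - 30215\right) \left(-18736\right) = \left(-24155\right) \left(-18736\right) = 452568080$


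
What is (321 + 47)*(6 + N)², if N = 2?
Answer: 23552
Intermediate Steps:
(321 + 47)*(6 + N)² = (321 + 47)*(6 + 2)² = 368*8² = 368*64 = 23552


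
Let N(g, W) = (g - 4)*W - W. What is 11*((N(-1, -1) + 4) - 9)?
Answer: 11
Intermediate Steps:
N(g, W) = -W + W*(-4 + g) (N(g, W) = (-4 + g)*W - W = W*(-4 + g) - W = -W + W*(-4 + g))
11*((N(-1, -1) + 4) - 9) = 11*((-(-5 - 1) + 4) - 9) = 11*((-1*(-6) + 4) - 9) = 11*((6 + 4) - 9) = 11*(10 - 9) = 11*1 = 11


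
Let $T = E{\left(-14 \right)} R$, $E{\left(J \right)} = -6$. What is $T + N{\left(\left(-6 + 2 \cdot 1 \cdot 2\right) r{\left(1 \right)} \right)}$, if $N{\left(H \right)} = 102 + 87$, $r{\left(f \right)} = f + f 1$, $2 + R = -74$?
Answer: $645$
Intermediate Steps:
$R = -76$ ($R = -2 - 74 = -76$)
$r{\left(f \right)} = 2 f$ ($r{\left(f \right)} = f + f = 2 f$)
$T = 456$ ($T = \left(-6\right) \left(-76\right) = 456$)
$N{\left(H \right)} = 189$
$T + N{\left(\left(-6 + 2 \cdot 1 \cdot 2\right) r{\left(1 \right)} \right)} = 456 + 189 = 645$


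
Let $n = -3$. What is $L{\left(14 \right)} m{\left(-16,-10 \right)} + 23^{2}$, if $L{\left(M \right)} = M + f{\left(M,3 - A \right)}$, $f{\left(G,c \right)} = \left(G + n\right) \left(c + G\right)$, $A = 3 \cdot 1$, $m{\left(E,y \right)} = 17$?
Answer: $3385$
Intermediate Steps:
$A = 3$
$f{\left(G,c \right)} = \left(-3 + G\right) \left(G + c\right)$ ($f{\left(G,c \right)} = \left(G - 3\right) \left(c + G\right) = \left(-3 + G\right) \left(G + c\right)$)
$L{\left(M \right)} = M^{2} - 2 M$ ($L{\left(M \right)} = M + \left(M^{2} - 3 M - 3 \left(3 - 3\right) + M \left(3 - 3\right)\right) = M + \left(M^{2} - 3 M - 0 + M 0\right) = M + \left(M^{2} - 3 M + 0 + 0\right) = M + \left(M^{2} - 3 M\right) = M^{2} - 2 M$)
$L{\left(14 \right)} m{\left(-16,-10 \right)} + 23^{2} = 14 \left(-2 + 14\right) 17 + 23^{2} = 14 \cdot 12 \cdot 17 + 529 = 168 \cdot 17 + 529 = 2856 + 529 = 3385$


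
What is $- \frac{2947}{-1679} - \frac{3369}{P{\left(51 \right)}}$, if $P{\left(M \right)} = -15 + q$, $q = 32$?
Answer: $- \frac{5606452}{28543} \approx -196.42$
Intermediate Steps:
$P{\left(M \right)} = 17$ ($P{\left(M \right)} = -15 + 32 = 17$)
$- \frac{2947}{-1679} - \frac{3369}{P{\left(51 \right)}} = - \frac{2947}{-1679} - \frac{3369}{17} = \left(-2947\right) \left(- \frac{1}{1679}\right) - \frac{3369}{17} = \frac{2947}{1679} - \frac{3369}{17} = - \frac{5606452}{28543}$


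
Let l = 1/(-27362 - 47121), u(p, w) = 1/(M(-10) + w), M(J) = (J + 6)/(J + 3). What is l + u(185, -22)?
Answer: -521531/11172450 ≈ -0.046680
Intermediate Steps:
M(J) = (6 + J)/(3 + J)
u(p, w) = 1/(4/7 + w) (u(p, w) = 1/((6 - 10)/(3 - 10) + w) = 1/(-4/(-7) + w) = 1/(-⅐*(-4) + w) = 1/(4/7 + w))
l = -1/74483 (l = 1/(-74483) = -1/74483 ≈ -1.3426e-5)
l + u(185, -22) = -1/74483 + 7/(4 + 7*(-22)) = -1/74483 + 7/(4 - 154) = -1/74483 + 7/(-150) = -1/74483 + 7*(-1/150) = -1/74483 - 7/150 = -521531/11172450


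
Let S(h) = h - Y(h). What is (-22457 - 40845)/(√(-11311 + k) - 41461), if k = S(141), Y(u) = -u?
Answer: 1312282111/859512775 + 31651*I*√11029/859512775 ≈ 1.5268 + 0.0038673*I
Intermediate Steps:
S(h) = 2*h (S(h) = h - (-1)*h = h + h = 2*h)
k = 282 (k = 2*141 = 282)
(-22457 - 40845)/(√(-11311 + k) - 41461) = (-22457 - 40845)/(√(-11311 + 282) - 41461) = -63302/(√(-11029) - 41461) = -63302/(I*√11029 - 41461) = -63302/(-41461 + I*√11029)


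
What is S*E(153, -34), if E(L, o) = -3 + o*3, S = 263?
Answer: -27615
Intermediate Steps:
E(L, o) = -3 + 3*o
S*E(153, -34) = 263*(-3 + 3*(-34)) = 263*(-3 - 102) = 263*(-105) = -27615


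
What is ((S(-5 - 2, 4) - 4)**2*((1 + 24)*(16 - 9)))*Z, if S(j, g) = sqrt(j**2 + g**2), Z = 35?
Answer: 496125 - 49000*sqrt(65) ≈ 1.0107e+5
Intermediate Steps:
S(j, g) = sqrt(g**2 + j**2)
((S(-5 - 2, 4) - 4)**2*((1 + 24)*(16 - 9)))*Z = ((sqrt(4**2 + (-5 - 2)**2) - 4)**2*((1 + 24)*(16 - 9)))*35 = ((sqrt(16 + (-7)**2) - 4)**2*(25*7))*35 = ((sqrt(16 + 49) - 4)**2*175)*35 = ((sqrt(65) - 4)**2*175)*35 = ((-4 + sqrt(65))**2*175)*35 = (175*(-4 + sqrt(65))**2)*35 = 6125*(-4 + sqrt(65))**2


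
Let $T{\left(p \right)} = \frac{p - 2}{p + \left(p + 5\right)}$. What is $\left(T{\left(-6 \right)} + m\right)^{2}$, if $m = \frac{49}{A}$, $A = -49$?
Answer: $\frac{1}{49} \approx 0.020408$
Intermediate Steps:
$T{\left(p \right)} = \frac{-2 + p}{5 + 2 p}$ ($T{\left(p \right)} = \frac{-2 + p}{p + \left(5 + p\right)} = \frac{-2 + p}{5 + 2 p}$)
$m = -1$ ($m = \frac{49}{-49} = 49 \left(- \frac{1}{49}\right) = -1$)
$\left(T{\left(-6 \right)} + m\right)^{2} = \left(\frac{-2 - 6}{5 + 2 \left(-6\right)} - 1\right)^{2} = \left(\frac{1}{5 - 12} \left(-8\right) - 1\right)^{2} = \left(\frac{1}{-7} \left(-8\right) - 1\right)^{2} = \left(\left(- \frac{1}{7}\right) \left(-8\right) - 1\right)^{2} = \left(\frac{8}{7} - 1\right)^{2} = \left(\frac{1}{7}\right)^{2} = \frac{1}{49}$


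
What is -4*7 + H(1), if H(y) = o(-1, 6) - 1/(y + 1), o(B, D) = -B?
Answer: -55/2 ≈ -27.500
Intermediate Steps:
H(y) = 1 - 1/(1 + y) (H(y) = -1*(-1) - 1/(y + 1) = 1 - 1/(1 + y))
-4*7 + H(1) = -4*7 + 1/(1 + 1) = -28 + 1/2 = -28 + 1*(½) = -28 + ½ = -55/2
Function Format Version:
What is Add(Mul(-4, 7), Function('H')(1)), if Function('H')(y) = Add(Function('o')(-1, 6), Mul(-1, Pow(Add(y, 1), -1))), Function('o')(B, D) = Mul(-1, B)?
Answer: Rational(-55, 2) ≈ -27.500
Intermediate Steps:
Function('H')(y) = Add(1, Mul(-1, Pow(Add(1, y), -1))) (Function('H')(y) = Add(Mul(-1, -1), Mul(-1, Pow(Add(y, 1), -1))) = Add(1, Mul(-1, Pow(Add(1, y), -1))))
Add(Mul(-4, 7), Function('H')(1)) = Add(Mul(-4, 7), Mul(1, Pow(Add(1, 1), -1))) = Add(-28, Mul(1, Pow(2, -1))) = Add(-28, Mul(1, Rational(1, 2))) = Add(-28, Rational(1, 2)) = Rational(-55, 2)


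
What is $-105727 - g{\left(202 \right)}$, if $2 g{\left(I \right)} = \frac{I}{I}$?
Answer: $- \frac{211455}{2} \approx -1.0573 \cdot 10^{5}$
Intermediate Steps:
$g{\left(I \right)} = \frac{1}{2}$ ($g{\left(I \right)} = \frac{I \frac{1}{I}}{2} = \frac{1}{2} \cdot 1 = \frac{1}{2}$)
$-105727 - g{\left(202 \right)} = -105727 - \frac{1}{2} = - \frac{211455}{2}$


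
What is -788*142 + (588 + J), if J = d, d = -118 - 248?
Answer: -111674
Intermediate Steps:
d = -366
J = -366
-788*142 + (588 + J) = -788*142 + (588 - 366) = -111896 + 222 = -111674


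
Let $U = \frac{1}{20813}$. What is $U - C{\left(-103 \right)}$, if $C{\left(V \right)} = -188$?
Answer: $\frac{3912845}{20813} \approx 188.0$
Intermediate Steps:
$U = \frac{1}{20813} \approx 4.8047 \cdot 10^{-5}$
$U - C{\left(-103 \right)} = \frac{1}{20813} - -188 = \frac{1}{20813} + 188 = \frac{3912845}{20813}$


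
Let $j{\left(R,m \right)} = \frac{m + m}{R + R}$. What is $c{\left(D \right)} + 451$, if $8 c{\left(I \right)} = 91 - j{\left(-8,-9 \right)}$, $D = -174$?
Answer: $\frac{29583}{64} \approx 462.23$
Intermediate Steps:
$j{\left(R,m \right)} = \frac{m}{R}$ ($j{\left(R,m \right)} = \frac{2 m}{2 R} = 2 m \frac{1}{2 R} = \frac{m}{R}$)
$c{\left(I \right)} = \frac{719}{64}$ ($c{\left(I \right)} = \frac{91 - - \frac{9}{-8}}{8} = \frac{91 - \left(-9\right) \left(- \frac{1}{8}\right)}{8} = \frac{91 - \frac{9}{8}}{8} = \frac{1}{8} \cdot \frac{719}{8} = \frac{719}{64}$)
$c{\left(D \right)} + 451 = \frac{719}{64} + 451 = \frac{29583}{64}$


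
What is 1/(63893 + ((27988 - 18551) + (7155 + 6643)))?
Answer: 1/87128 ≈ 1.1477e-5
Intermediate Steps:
1/(63893 + ((27988 - 18551) + (7155 + 6643))) = 1/(63893 + (9437 + 13798)) = 1/(63893 + 23235) = 1/87128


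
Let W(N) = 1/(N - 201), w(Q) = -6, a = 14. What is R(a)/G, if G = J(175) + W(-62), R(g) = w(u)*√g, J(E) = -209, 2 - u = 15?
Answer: 789*√14/27484 ≈ 0.10741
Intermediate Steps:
u = -13 (u = 2 - 1*15 = 2 - 15 = -13)
W(N) = 1/(-201 + N)
R(g) = -6*√g
G = -54968/263 (G = -209 + 1/(-201 - 62) = -209 + 1/(-263) = -209 - 1/263 = -54968/263 ≈ -209.00)
R(a)/G = (-6*√14)/(-54968/263) = -6*√14*(-263/54968) = 789*√14/27484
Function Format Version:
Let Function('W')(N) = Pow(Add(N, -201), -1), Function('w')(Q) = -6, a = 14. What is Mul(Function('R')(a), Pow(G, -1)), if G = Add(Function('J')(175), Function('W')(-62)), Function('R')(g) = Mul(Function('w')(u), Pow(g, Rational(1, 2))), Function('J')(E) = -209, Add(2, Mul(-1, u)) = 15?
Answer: Mul(Rational(789, 27484), Pow(14, Rational(1, 2))) ≈ 0.10741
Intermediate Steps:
u = -13 (u = Add(2, Mul(-1, 15)) = Add(2, -15) = -13)
Function('W')(N) = Pow(Add(-201, N), -1)
Function('R')(g) = Mul(-6, Pow(g, Rational(1, 2)))
G = Rational(-54968, 263) (G = Add(-209, Pow(Add(-201, -62), -1)) = Add(-209, Pow(-263, -1)) = Add(-209, Rational(-1, 263)) = Rational(-54968, 263) ≈ -209.00)
Mul(Function('R')(a), Pow(G, -1)) = Mul(Mul(-6, Pow(14, Rational(1, 2))), Pow(Rational(-54968, 263), -1)) = Mul(Mul(-6, Pow(14, Rational(1, 2))), Rational(-263, 54968)) = Mul(Rational(789, 27484), Pow(14, Rational(1, 2)))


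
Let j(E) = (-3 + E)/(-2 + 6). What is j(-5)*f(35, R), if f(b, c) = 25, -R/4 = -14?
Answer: -50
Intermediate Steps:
R = 56 (R = -4*(-14) = 56)
j(E) = -3/4 + E/4 (j(E) = (-3 + E)/4 = (-3 + E)*(1/4) = -3/4 + E/4)
j(-5)*f(35, R) = (-3/4 + (1/4)*(-5))*25 = (-3/4 - 5/4)*25 = -2*25 = -50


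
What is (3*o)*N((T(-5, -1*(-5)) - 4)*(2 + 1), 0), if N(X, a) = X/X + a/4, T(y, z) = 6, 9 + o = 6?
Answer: -9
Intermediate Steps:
o = -3 (o = -9 + 6 = -3)
N(X, a) = 1 + a/4 (N(X, a) = 1 + a*(1/4) = 1 + a/4)
(3*o)*N((T(-5, -1*(-5)) - 4)*(2 + 1), 0) = (3*(-3))*(1 + (1/4)*0) = -9*(1 + 0) = -9*1 = -9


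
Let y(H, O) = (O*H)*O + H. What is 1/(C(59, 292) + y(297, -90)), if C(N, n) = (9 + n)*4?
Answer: 1/2407201 ≈ 4.1542e-7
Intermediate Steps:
y(H, O) = H + H*O² (y(H, O) = (H*O)*O + H = H*O² + H = H + H*O²)
C(N, n) = 36 + 4*n
1/(C(59, 292) + y(297, -90)) = 1/((36 + 4*292) + 297*(1 + (-90)²)) = 1/((36 + 1168) + 297*(1 + 8100)) = 1/(1204 + 297*8101) = 1/(1204 + 2405997) = 1/2407201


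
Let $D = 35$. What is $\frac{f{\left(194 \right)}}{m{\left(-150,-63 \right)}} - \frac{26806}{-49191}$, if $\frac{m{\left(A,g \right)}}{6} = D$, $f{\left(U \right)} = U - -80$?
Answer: $\frac{1061533}{573895} \approx 1.8497$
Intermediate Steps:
$f{\left(U \right)} = 80 + U$ ($f{\left(U \right)} = U + 80 = 80 + U$)
$m{\left(A,g \right)} = 210$ ($m{\left(A,g \right)} = 6 \cdot 35 = 210$)
$\frac{f{\left(194 \right)}}{m{\left(-150,-63 \right)}} - \frac{26806}{-49191} = \frac{80 + 194}{210} - \frac{26806}{-49191} = 274 \cdot \frac{1}{210} - - \frac{26806}{49191} = \frac{137}{105} + \frac{26806}{49191} = \frac{1061533}{573895}$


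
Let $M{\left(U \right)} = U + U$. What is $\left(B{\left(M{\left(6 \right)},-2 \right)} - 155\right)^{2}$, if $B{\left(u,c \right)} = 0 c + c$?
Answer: $24649$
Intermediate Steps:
$M{\left(U \right)} = 2 U$
$B{\left(u,c \right)} = c$ ($B{\left(u,c \right)} = 0 + c = c$)
$\left(B{\left(M{\left(6 \right)},-2 \right)} - 155\right)^{2} = \left(-2 - 155\right)^{2} = \left(-157\right)^{2} = 24649$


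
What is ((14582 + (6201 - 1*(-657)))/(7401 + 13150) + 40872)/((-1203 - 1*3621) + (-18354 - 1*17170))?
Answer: -2727214/2692181 ≈ -1.0130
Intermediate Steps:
((14582 + (6201 - 1*(-657)))/(7401 + 13150) + 40872)/((-1203 - 1*3621) + (-18354 - 1*17170)) = ((14582 + (6201 + 657))/20551 + 40872)/((-1203 - 3621) + (-18354 - 17170)) = ((14582 + 6858)*(1/20551) + 40872)/(-4824 - 35524) = (21440*(1/20551) + 40872)/(-40348) = (21440/20551 + 40872)*(-1/40348) = (839981912/20551)*(-1/40348) = -2727214/2692181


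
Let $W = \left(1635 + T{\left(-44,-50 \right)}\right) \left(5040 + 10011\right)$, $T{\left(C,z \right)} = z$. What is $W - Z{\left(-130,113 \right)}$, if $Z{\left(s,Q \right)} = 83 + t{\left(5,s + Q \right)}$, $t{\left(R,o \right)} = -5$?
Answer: $23855757$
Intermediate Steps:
$W = 23855835$ ($W = \left(1635 - 50\right) \left(5040 + 10011\right) = 1585 \cdot 15051 = 23855835$)
$Z{\left(s,Q \right)} = 78$ ($Z{\left(s,Q \right)} = 83 - 5 = 78$)
$W - Z{\left(-130,113 \right)} = 23855835 - 78 = 23855757$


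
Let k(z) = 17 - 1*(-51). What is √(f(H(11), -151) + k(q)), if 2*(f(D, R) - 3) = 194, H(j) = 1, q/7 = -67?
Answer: 2*√42 ≈ 12.961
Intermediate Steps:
q = -469 (q = 7*(-67) = -469)
k(z) = 68 (k(z) = 17 + 51 = 68)
f(D, R) = 100 (f(D, R) = 3 + (½)*194 = 3 + 97 = 100)
√(f(H(11), -151) + k(q)) = √(100 + 68) = √168 = 2*√42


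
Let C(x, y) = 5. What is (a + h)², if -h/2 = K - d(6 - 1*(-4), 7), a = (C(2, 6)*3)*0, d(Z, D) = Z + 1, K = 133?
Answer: 59536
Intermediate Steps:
d(Z, D) = 1 + Z
a = 0 (a = (5*3)*0 = 15*0 = 0)
h = -244 (h = -2*(133 - (1 + (6 - 1*(-4)))) = -2*(133 - (1 + (6 + 4))) = -2*(133 - (1 + 10)) = -2*(133 - 1*11) = -2*(133 - 11) = -2*122 = -244)
(a + h)² = (0 - 244)² = (-244)² = 59536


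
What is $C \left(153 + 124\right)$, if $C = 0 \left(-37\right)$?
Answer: $0$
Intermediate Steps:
$C = 0$
$C \left(153 + 124\right) = 0 \left(153 + 124\right) = 0 \cdot 277 = 0$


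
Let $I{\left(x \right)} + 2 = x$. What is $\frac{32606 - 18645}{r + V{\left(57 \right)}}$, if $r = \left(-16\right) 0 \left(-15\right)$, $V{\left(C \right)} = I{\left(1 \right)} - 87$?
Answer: $- \frac{13961}{88} \approx -158.65$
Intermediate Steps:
$I{\left(x \right)} = -2 + x$
$V{\left(C \right)} = -88$ ($V{\left(C \right)} = \left(-2 + 1\right) - 87 = -1 - 87 = -88$)
$r = 0$ ($r = 0 \left(-15\right) = 0$)
$\frac{32606 - 18645}{r + V{\left(57 \right)}} = \frac{32606 - 18645}{0 - 88} = \frac{13961}{-88} = 13961 \left(- \frac{1}{88}\right) = - \frac{13961}{88}$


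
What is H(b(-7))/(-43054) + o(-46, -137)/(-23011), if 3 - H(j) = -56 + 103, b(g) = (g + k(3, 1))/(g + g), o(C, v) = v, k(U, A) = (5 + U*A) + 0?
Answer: 314131/45032527 ≈ 0.0069756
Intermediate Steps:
k(U, A) = 5 + A*U (k(U, A) = (5 + A*U) + 0 = 5 + A*U)
b(g) = (8 + g)/(2*g) (b(g) = (g + (5 + 1*3))/(g + g) = (g + (5 + 3))/((2*g)) = (g + 8)*(1/(2*g)) = (8 + g)*(1/(2*g)) = (8 + g)/(2*g))
H(j) = -44 (H(j) = 3 - (-56 + 103) = 3 - 1*47 = 3 - 47 = -44)
H(b(-7))/(-43054) + o(-46, -137)/(-23011) = -44/(-43054) - 137/(-23011) = -44*(-1/43054) - 137*(-1/23011) = 2/1957 + 137/23011 = 314131/45032527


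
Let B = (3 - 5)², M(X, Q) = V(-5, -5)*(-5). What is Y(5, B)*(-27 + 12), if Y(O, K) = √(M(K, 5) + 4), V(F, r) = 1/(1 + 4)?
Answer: -15*√3 ≈ -25.981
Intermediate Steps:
V(F, r) = ⅕ (V(F, r) = 1/5 = ⅕)
M(X, Q) = -1 (M(X, Q) = (⅕)*(-5) = -1)
B = 4 (B = (-2)² = 4)
Y(O, K) = √3 (Y(O, K) = √(-1 + 4) = √3)
Y(5, B)*(-27 + 12) = √3*(-27 + 12) = √3*(-15) = -15*√3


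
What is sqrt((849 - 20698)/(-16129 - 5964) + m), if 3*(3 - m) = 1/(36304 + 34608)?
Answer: sqrt(336388038315949545)/293748528 ≈ 1.9744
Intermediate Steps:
m = 638207/212736 (m = 3 - 1/(3*(36304 + 34608)) = 3 - 1/3/70912 = 3 - 1/3*1/70912 = 3 - 1/212736 = 638207/212736 ≈ 3.0000)
sqrt((849 - 20698)/(-16129 - 5964) + m) = sqrt((849 - 20698)/(-16129 - 5964) + 638207/212736) = sqrt(-19849/(-22093) + 638207/212736) = sqrt(-19849*(-1/22093) + 638207/212736) = sqrt(19849/22093 + 638207/212736) = sqrt(18322504115/4699976448) = sqrt(336388038315949545)/293748528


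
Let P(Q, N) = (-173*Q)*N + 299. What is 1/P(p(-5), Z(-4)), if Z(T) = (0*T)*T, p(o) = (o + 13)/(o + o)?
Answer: 1/299 ≈ 0.0033445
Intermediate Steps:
p(o) = (13 + o)/(2*o) (p(o) = (13 + o)/((2*o)) = (13 + o)*(1/(2*o)) = (13 + o)/(2*o))
Z(T) = 0 (Z(T) = 0*T = 0)
P(Q, N) = 299 - 173*N*Q (P(Q, N) = -173*N*Q + 299 = 299 - 173*N*Q)
1/P(p(-5), Z(-4)) = 1/(299 - 173*0*(½)*(13 - 5)/(-5)) = 1/(299 - 173*0*(½)*(-⅕)*8) = 1/(299 - 173*0*(-⅘)) = 1/(299 + 0) = 1/299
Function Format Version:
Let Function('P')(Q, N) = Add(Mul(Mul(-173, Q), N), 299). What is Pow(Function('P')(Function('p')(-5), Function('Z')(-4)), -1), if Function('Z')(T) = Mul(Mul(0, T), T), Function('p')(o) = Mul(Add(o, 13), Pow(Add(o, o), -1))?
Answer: Rational(1, 299) ≈ 0.0033445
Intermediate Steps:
Function('p')(o) = Mul(Rational(1, 2), Pow(o, -1), Add(13, o)) (Function('p')(o) = Mul(Add(13, o), Pow(Mul(2, o), -1)) = Mul(Add(13, o), Mul(Rational(1, 2), Pow(o, -1))) = Mul(Rational(1, 2), Pow(o, -1), Add(13, o)))
Function('Z')(T) = 0 (Function('Z')(T) = Mul(0, T) = 0)
Function('P')(Q, N) = Add(299, Mul(-173, N, Q)) (Function('P')(Q, N) = Add(Mul(-173, N, Q), 299) = Add(299, Mul(-173, N, Q)))
Pow(Function('P')(Function('p')(-5), Function('Z')(-4)), -1) = Pow(Add(299, Mul(-173, 0, Mul(Rational(1, 2), Pow(-5, -1), Add(13, -5)))), -1) = Pow(Add(299, Mul(-173, 0, Mul(Rational(1, 2), Rational(-1, 5), 8))), -1) = Pow(Add(299, Mul(-173, 0, Rational(-4, 5))), -1) = Pow(Add(299, 0), -1) = Pow(299, -1) = Rational(1, 299)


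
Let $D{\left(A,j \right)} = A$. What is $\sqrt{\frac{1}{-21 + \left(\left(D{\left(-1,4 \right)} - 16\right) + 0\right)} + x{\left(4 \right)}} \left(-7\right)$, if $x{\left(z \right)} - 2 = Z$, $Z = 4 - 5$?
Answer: $- \frac{7 \sqrt{1406}}{38} \approx -6.9073$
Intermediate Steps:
$Z = -1$
$x{\left(z \right)} = 1$ ($x{\left(z \right)} = 2 - 1 = 1$)
$\sqrt{\frac{1}{-21 + \left(\left(D{\left(-1,4 \right)} - 16\right) + 0\right)} + x{\left(4 \right)}} \left(-7\right) = \sqrt{\frac{1}{-21 + \left(\left(-1 - 16\right) + 0\right)} + 1} \left(-7\right) = \sqrt{\frac{1}{-21 + \left(-17 + 0\right)} + 1} \left(-7\right) = \sqrt{\frac{1}{-21 - 17} + 1} \left(-7\right) = \sqrt{\frac{1}{-38} + 1} \left(-7\right) = \sqrt{- \frac{1}{38} + 1} \left(-7\right) = \sqrt{\frac{37}{38}} \left(-7\right) = \frac{\sqrt{1406}}{38} \left(-7\right) = - \frac{7 \sqrt{1406}}{38}$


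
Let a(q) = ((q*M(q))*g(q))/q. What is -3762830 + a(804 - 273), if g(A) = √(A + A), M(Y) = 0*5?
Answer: -3762830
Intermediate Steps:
M(Y) = 0
g(A) = √2*√A (g(A) = √(2*A) = √2*√A)
a(q) = 0 (a(q) = ((q*0)*(√2*√q))/q = (0*(√2*√q))/q = 0/q = 0)
-3762830 + a(804 - 273) = -3762830 + 0 = -3762830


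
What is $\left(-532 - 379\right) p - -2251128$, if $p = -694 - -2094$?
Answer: $975728$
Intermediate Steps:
$p = 1400$ ($p = -694 + 2094 = 1400$)
$\left(-532 - 379\right) p - -2251128 = \left(-532 - 379\right) 1400 - -2251128 = \left(-532 - 379\right) 1400 + 2251128 = \left(-911\right) 1400 + 2251128 = -1275400 + 2251128 = 975728$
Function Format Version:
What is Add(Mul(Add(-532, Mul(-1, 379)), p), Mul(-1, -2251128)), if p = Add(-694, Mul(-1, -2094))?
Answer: 975728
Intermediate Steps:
p = 1400 (p = Add(-694, 2094) = 1400)
Add(Mul(Add(-532, Mul(-1, 379)), p), Mul(-1, -2251128)) = Add(Mul(Add(-532, Mul(-1, 379)), 1400), Mul(-1, -2251128)) = Add(Mul(Add(-532, -379), 1400), 2251128) = Add(Mul(-911, 1400), 2251128) = Add(-1275400, 2251128) = 975728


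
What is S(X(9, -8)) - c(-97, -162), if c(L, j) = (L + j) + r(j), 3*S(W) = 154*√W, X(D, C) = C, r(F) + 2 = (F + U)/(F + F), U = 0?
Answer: 521/2 + 308*I*√2/3 ≈ 260.5 + 145.19*I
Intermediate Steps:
r(F) = -3/2 (r(F) = -2 + (F + 0)/(F + F) = -2 + F/((2*F)) = -2 + F*(1/(2*F)) = -2 + ½ = -3/2)
S(W) = 154*√W/3 (S(W) = (154*√W)/3 = 154*√W/3)
c(L, j) = -3/2 + L + j (c(L, j) = (L + j) - 3/2 = -3/2 + L + j)
S(X(9, -8)) - c(-97, -162) = 154*√(-8)/3 - (-3/2 - 97 - 162) = 154*(2*I*√2)/3 - 1*(-521/2) = 308*I*√2/3 + 521/2 = 521/2 + 308*I*√2/3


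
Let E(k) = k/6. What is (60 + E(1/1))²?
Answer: 130321/36 ≈ 3620.0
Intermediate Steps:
E(k) = k/6 (E(k) = k*(⅙) = k/6)
(60 + E(1/1))² = (60 + (⅙)/1)² = (60 + (⅙)*1)² = (60 + ⅙)² = (361/6)² = 130321/36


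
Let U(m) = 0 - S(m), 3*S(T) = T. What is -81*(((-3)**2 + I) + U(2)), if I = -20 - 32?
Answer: 3537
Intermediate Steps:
S(T) = T/3
I = -52
U(m) = -m/3 (U(m) = 0 - m/3 = -m/3)
-81*(((-3)**2 + I) + U(2)) = -81*(((-3)**2 - 52) - 1/3*2) = -81*((9 - 52) - 2/3) = -81*(-43 - 2/3) = -81*(-131/3) = 3537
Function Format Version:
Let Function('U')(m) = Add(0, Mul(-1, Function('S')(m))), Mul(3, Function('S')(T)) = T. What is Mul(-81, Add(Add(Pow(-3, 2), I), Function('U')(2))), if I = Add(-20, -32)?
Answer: 3537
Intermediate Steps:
Function('S')(T) = Mul(Rational(1, 3), T)
I = -52
Function('U')(m) = Mul(Rational(-1, 3), m) (Function('U')(m) = Add(0, Mul(-1, Mul(Rational(1, 3), m))) = Add(0, Mul(Rational(-1, 3), m)) = Mul(Rational(-1, 3), m))
Mul(-81, Add(Add(Pow(-3, 2), I), Function('U')(2))) = Mul(-81, Add(Add(Pow(-3, 2), -52), Mul(Rational(-1, 3), 2))) = Mul(-81, Add(Add(9, -52), Rational(-2, 3))) = Mul(-81, Add(-43, Rational(-2, 3))) = Mul(-81, Rational(-131, 3)) = 3537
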